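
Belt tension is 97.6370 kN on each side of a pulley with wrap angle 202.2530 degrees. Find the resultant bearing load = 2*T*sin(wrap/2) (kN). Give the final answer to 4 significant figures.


F = 2 * 97.6370 * sin(202.2530/2 deg)
F = 191.6 kN


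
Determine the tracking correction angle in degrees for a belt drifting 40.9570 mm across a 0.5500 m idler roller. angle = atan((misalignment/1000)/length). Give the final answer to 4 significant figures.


misalign_m = 40.9570 / 1000 = 0.040957 m
angle = atan(0.040957 / 0.5500)
angle = 4.259 deg


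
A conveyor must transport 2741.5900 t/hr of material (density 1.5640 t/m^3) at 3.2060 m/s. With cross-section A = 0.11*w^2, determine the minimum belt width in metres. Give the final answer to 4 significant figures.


A_req = 2741.5900 / (3.2060 * 1.5640 * 3600) = 0.15188 m^2
w = sqrt(0.15188 / 0.11)
w = 1.175 m


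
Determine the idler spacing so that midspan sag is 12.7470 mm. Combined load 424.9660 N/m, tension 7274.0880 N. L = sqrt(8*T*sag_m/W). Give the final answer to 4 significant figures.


sag = 12.7470/1000 = 0.012747 m
L = sqrt(8 * 7274.0880 * 0.012747 / 424.9660)
L = 1.321 m


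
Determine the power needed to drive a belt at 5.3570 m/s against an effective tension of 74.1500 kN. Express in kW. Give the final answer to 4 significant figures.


P = Te * v = 74.1500 * 5.3570
P = 397.2 kW


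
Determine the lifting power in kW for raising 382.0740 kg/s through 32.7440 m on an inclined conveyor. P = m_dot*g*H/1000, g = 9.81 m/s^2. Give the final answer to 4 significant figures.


P = 382.0740 * 9.81 * 32.7440 / 1000
P = 122.7 kW


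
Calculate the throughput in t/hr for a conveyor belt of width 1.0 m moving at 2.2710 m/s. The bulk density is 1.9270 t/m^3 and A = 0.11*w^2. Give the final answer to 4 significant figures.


A = 0.11 * 1.0^2 = 0.11 m^2
C = 0.11 * 2.2710 * 1.9270 * 3600
C = 1733 t/hr


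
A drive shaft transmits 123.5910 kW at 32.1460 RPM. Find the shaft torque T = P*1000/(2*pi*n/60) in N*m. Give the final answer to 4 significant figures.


omega = 2*pi*32.1460/60 = 3.36632 rad/s
T = 123.5910*1000 / 3.36632
T = 36710 N*m


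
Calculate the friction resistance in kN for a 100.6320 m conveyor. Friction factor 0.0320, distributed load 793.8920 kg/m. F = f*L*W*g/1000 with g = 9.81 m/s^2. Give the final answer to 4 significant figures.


F = 0.0320 * 100.6320 * 793.8920 * 9.81 / 1000
F = 25.08 kN


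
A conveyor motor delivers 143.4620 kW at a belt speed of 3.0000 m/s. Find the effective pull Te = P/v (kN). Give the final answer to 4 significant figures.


Te = P / v = 143.4620 / 3.0000
Te = 47.82 kN


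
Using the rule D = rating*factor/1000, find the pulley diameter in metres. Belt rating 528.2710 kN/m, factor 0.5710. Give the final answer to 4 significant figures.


D = 528.2710 * 0.5710 / 1000
D = 0.3016 m


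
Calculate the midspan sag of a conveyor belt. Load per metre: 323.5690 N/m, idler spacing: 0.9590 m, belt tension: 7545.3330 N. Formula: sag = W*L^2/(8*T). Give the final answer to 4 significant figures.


sag = 323.5690 * 0.9590^2 / (8 * 7545.3330)
sag = 0.004930 m


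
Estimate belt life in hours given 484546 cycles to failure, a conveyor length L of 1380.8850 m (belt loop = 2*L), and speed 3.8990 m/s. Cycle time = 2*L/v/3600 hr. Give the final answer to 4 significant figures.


cycle_time = 2 * 1380.8850 / 3.8990 / 3600 = 0.196758 hr
life = 484546 * 0.196758 = 95340 hours


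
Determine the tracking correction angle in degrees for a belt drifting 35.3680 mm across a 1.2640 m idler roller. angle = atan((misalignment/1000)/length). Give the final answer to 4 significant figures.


misalign_m = 35.3680 / 1000 = 0.035368 m
angle = atan(0.035368 / 1.2640)
angle = 1.603 deg


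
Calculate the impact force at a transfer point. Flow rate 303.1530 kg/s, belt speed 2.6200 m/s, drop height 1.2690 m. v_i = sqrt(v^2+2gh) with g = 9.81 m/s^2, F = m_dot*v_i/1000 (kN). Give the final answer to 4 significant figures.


v_i = sqrt(2.6200^2 + 2*9.81*1.2690) = 5.63579 m/s
F = 303.1530 * 5.63579 / 1000
F = 1.709 kN


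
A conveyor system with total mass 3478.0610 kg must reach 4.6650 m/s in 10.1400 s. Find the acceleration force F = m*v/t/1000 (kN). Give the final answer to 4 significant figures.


F = 3478.0610 * 4.6650 / 10.1400 / 1000
F = 1.600 kN


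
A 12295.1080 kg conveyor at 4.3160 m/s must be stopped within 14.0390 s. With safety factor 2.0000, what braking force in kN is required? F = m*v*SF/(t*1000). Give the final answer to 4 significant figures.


F = 12295.1080 * 4.3160 / 14.0390 * 2.0000 / 1000
F = 7.560 kN


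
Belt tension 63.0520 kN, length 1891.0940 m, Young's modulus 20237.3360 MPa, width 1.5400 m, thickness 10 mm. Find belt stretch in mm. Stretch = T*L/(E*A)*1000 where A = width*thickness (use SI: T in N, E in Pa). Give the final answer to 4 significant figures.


A = 1.5400 * 0.01 = 0.01540 m^2
Stretch = 63.0520*1000 * 1891.0940 / (20237.3360e6 * 0.01540) * 1000
Stretch = 382.6 mm


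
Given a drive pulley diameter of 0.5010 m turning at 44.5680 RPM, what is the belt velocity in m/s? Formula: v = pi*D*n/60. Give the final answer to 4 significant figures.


v = pi * 0.5010 * 44.5680 / 60
v = 1.169 m/s


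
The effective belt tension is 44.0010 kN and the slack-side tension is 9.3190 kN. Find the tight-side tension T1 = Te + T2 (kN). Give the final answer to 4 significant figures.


T1 = Te + T2 = 44.0010 + 9.3190
T1 = 53.32 kN


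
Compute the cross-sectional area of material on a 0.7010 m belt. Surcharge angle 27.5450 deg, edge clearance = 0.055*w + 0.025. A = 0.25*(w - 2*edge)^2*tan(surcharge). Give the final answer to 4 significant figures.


edge = 0.055*0.7010 + 0.025 = 0.063555 m
ew = 0.7010 - 2*0.063555 = 0.57389 m
A = 0.25 * 0.57389^2 * tan(27.5450 deg)
A = 0.04294 m^2


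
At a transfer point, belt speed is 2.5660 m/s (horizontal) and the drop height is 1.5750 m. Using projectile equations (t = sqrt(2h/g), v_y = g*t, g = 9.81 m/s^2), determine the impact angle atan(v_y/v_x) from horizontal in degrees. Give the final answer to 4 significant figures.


t = sqrt(2*1.5750/9.81) = 0.566658 s
v_y = 9.81 * 0.566658 = 5.55891 m/s
angle = atan(5.55891 / 2.5660) = 65.22 deg


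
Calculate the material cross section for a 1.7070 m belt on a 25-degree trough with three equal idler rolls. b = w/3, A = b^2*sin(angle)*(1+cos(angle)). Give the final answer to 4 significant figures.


b = 1.7070/3 = 0.569 m
A = 0.569^2 * sin(25 deg) * (1 + cos(25 deg))
A = 0.2608 m^2


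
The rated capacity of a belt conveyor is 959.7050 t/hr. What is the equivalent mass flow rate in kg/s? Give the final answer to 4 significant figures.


m_dot = 959.7050 * 1000 / 3600
m_dot = 266.6 kg/s


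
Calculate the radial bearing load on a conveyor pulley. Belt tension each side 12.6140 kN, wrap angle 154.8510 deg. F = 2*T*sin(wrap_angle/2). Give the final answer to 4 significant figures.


F = 2 * 12.6140 * sin(154.8510/2 deg)
F = 24.62 kN


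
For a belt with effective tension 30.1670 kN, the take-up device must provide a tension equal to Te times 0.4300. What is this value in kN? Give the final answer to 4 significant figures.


T_tu = 30.1670 * 0.4300
T_tu = 12.97 kN


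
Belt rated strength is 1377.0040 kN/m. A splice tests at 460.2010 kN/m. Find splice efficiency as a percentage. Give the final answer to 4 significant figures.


Eff = 460.2010 / 1377.0040 * 100
Eff = 33.42 %


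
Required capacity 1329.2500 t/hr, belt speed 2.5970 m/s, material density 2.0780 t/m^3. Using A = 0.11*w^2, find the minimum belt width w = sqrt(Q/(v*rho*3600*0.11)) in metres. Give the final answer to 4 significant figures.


A_req = 1329.2500 / (2.5970 * 2.0780 * 3600) = 0.0684206 m^2
w = sqrt(0.0684206 / 0.11)
w = 0.7887 m


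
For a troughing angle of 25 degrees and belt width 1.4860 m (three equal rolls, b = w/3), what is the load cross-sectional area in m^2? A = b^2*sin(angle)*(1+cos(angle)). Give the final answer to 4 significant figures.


b = 1.4860/3 = 0.495333 m
A = 0.495333^2 * sin(25 deg) * (1 + cos(25 deg))
A = 0.1977 m^2


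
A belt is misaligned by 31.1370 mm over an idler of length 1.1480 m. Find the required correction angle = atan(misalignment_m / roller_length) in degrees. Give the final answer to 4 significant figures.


misalign_m = 31.1370 / 1000 = 0.031137 m
angle = atan(0.031137 / 1.1480)
angle = 1.554 deg


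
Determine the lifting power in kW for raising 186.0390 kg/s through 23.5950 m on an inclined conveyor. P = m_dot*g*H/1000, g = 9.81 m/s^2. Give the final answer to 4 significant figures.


P = 186.0390 * 9.81 * 23.5950 / 1000
P = 43.06 kW


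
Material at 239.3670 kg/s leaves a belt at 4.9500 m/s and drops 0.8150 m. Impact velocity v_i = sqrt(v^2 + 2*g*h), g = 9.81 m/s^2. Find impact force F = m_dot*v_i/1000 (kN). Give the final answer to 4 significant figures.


v_i = sqrt(4.9500^2 + 2*9.81*0.8150) = 6.3634 m/s
F = 239.3670 * 6.3634 / 1000
F = 1.523 kN


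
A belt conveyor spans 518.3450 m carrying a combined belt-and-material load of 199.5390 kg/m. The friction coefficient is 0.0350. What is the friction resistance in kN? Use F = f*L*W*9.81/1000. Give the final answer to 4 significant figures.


F = 0.0350 * 518.3450 * 199.5390 * 9.81 / 1000
F = 35.51 kN


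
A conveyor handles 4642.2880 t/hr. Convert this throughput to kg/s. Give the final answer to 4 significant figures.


m_dot = 4642.2880 * 1000 / 3600
m_dot = 1290 kg/s


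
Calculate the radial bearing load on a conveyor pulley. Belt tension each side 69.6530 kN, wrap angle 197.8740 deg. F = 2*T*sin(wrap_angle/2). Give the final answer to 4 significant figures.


F = 2 * 69.6530 * sin(197.8740/2 deg)
F = 137.6 kN


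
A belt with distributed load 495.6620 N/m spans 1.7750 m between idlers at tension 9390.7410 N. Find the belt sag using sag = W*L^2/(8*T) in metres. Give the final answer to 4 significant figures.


sag = 495.6620 * 1.7750^2 / (8 * 9390.7410)
sag = 0.02079 m


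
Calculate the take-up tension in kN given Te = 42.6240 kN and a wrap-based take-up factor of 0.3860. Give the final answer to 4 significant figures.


T_tu = 42.6240 * 0.3860
T_tu = 16.45 kN


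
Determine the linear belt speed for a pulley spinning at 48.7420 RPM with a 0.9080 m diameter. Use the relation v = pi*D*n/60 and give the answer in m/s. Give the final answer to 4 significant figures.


v = pi * 0.9080 * 48.7420 / 60
v = 2.317 m/s


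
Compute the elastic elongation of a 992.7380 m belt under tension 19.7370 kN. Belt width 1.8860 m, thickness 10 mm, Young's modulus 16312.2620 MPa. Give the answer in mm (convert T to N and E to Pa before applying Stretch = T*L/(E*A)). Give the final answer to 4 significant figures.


A = 1.8860 * 0.01 = 0.01886 m^2
Stretch = 19.7370*1000 * 992.7380 / (16312.2620e6 * 0.01886) * 1000
Stretch = 63.69 mm


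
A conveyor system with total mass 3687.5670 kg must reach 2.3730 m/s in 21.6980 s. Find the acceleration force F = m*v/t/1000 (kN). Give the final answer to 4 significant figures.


F = 3687.5670 * 2.3730 / 21.6980 / 1000
F = 0.4033 kN


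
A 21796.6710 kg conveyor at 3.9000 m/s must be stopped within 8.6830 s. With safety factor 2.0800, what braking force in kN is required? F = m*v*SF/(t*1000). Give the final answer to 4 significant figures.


F = 21796.6710 * 3.9000 / 8.6830 * 2.0800 / 1000
F = 20.36 kN


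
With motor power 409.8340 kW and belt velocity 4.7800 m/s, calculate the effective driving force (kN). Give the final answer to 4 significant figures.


Te = P / v = 409.8340 / 4.7800
Te = 85.74 kN


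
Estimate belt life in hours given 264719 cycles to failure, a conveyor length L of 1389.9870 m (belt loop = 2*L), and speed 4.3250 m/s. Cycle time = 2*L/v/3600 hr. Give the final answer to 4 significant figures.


cycle_time = 2 * 1389.9870 / 4.3250 / 3600 = 0.178547 hr
life = 264719 * 0.178547 = 47260 hours


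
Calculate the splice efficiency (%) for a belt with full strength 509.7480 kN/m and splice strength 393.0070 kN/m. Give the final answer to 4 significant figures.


Eff = 393.0070 / 509.7480 * 100
Eff = 77.10 %


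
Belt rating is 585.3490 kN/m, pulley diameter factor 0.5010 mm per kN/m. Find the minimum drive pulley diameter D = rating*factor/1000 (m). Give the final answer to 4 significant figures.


D = 585.3490 * 0.5010 / 1000
D = 0.2933 m


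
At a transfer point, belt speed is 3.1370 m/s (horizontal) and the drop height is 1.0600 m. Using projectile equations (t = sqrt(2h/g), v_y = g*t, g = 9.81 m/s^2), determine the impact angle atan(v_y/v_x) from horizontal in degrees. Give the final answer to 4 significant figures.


t = sqrt(2*1.0600/9.81) = 0.464872 s
v_y = 9.81 * 0.464872 = 4.56039 m/s
angle = atan(4.56039 / 3.1370) = 55.48 deg


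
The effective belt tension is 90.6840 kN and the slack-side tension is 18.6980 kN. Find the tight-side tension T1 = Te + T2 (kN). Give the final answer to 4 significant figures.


T1 = Te + T2 = 90.6840 + 18.6980
T1 = 109.4 kN


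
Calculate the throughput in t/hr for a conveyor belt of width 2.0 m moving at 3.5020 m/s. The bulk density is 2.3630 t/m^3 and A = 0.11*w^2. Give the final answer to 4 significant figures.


A = 0.11 * 2.0^2 = 0.44 m^2
C = 0.44 * 3.5020 * 2.3630 * 3600
C = 13110 t/hr


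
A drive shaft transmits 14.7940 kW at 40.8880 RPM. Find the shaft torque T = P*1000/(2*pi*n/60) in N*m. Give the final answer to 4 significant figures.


omega = 2*pi*40.8880/60 = 4.28178 rad/s
T = 14.7940*1000 / 4.28178
T = 3455 N*m


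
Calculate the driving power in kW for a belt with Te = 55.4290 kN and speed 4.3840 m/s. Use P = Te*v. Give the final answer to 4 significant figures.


P = Te * v = 55.4290 * 4.3840
P = 243.0 kW


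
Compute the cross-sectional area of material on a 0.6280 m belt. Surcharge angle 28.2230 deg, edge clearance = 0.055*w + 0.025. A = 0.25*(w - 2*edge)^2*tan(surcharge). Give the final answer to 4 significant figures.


edge = 0.055*0.6280 + 0.025 = 0.05954 m
ew = 0.6280 - 2*0.05954 = 0.50892 m
A = 0.25 * 0.50892^2 * tan(28.2230 deg)
A = 0.03475 m^2


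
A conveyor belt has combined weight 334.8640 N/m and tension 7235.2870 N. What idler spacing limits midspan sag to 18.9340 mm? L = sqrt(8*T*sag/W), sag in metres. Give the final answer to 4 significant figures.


sag = 18.9340/1000 = 0.018934 m
L = sqrt(8 * 7235.2870 * 0.018934 / 334.8640)
L = 1.809 m


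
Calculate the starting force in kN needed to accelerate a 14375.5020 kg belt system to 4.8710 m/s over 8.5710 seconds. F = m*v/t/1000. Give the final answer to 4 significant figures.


F = 14375.5020 * 4.8710 / 8.5710 / 1000
F = 8.170 kN


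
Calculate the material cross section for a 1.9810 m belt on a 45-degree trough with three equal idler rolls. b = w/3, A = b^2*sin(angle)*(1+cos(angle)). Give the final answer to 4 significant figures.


b = 1.9810/3 = 0.660333 m
A = 0.660333^2 * sin(45 deg) * (1 + cos(45 deg))
A = 0.5263 m^2


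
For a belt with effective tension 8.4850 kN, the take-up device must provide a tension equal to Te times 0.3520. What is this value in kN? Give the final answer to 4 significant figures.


T_tu = 8.4850 * 0.3520
T_tu = 2.987 kN


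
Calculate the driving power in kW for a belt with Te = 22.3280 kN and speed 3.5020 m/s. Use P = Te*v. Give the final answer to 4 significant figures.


P = Te * v = 22.3280 * 3.5020
P = 78.19 kW


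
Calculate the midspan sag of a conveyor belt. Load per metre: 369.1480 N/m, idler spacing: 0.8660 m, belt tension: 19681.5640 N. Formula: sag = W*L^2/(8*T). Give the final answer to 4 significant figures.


sag = 369.1480 * 0.8660^2 / (8 * 19681.5640)
sag = 0.001758 m


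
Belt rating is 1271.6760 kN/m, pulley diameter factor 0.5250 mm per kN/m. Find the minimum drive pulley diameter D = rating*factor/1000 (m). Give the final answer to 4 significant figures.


D = 1271.6760 * 0.5250 / 1000
D = 0.6676 m


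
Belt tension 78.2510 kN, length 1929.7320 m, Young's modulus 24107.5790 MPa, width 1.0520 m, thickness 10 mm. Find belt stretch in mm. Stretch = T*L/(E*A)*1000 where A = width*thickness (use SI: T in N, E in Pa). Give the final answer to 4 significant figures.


A = 1.0520 * 0.01 = 0.01052 m^2
Stretch = 78.2510*1000 * 1929.7320 / (24107.5790e6 * 0.01052) * 1000
Stretch = 595.4 mm


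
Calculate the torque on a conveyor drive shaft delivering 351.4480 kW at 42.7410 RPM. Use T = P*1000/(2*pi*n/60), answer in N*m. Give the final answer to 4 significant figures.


omega = 2*pi*42.7410/60 = 4.47583 rad/s
T = 351.4480*1000 / 4.47583
T = 78520 N*m


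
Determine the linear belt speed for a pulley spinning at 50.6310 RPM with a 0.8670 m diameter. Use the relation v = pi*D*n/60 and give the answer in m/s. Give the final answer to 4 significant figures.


v = pi * 0.8670 * 50.6310 / 60
v = 2.298 m/s


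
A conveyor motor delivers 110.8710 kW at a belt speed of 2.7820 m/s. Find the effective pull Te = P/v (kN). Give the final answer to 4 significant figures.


Te = P / v = 110.8710 / 2.7820
Te = 39.85 kN


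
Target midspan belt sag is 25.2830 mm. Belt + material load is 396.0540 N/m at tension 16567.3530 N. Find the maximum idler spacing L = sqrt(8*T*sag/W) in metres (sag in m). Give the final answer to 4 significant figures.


sag = 25.2830/1000 = 0.025283 m
L = sqrt(8 * 16567.3530 * 0.025283 / 396.0540)
L = 2.909 m


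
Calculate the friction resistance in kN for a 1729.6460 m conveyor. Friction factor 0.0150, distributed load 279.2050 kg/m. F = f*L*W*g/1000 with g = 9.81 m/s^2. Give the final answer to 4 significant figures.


F = 0.0150 * 1729.6460 * 279.2050 * 9.81 / 1000
F = 71.06 kN


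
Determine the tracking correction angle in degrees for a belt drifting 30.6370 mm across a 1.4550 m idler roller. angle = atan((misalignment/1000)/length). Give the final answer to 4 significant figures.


misalign_m = 30.6370 / 1000 = 0.030637 m
angle = atan(0.030637 / 1.4550)
angle = 1.206 deg


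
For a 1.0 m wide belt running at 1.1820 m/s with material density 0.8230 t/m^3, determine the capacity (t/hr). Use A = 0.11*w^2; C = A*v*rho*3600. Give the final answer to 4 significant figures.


A = 0.11 * 1.0^2 = 0.11 m^2
C = 0.11 * 1.1820 * 0.8230 * 3600
C = 385.2 t/hr


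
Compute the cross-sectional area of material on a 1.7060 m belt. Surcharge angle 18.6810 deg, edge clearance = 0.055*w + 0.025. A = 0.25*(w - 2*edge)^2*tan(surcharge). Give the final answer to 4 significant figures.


edge = 0.055*1.7060 + 0.025 = 0.11883 m
ew = 1.7060 - 2*0.11883 = 1.46834 m
A = 0.25 * 1.46834^2 * tan(18.6810 deg)
A = 0.1822 m^2


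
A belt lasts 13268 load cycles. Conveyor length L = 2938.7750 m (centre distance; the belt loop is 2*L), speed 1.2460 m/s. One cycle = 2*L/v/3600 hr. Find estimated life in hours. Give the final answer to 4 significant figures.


cycle_time = 2 * 2938.7750 / 1.2460 / 3600 = 1.31032 hr
life = 13268 * 1.31032 = 17390 hours


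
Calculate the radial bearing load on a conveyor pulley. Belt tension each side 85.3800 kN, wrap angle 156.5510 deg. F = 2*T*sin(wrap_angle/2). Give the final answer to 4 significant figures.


F = 2 * 85.3800 * sin(156.5510/2 deg)
F = 167.2 kN


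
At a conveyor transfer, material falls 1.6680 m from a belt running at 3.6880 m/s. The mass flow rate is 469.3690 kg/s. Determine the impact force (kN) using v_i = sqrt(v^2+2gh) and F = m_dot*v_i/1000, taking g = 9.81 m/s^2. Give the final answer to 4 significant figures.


v_i = sqrt(3.6880^2 + 2*9.81*1.6680) = 6.80643 m/s
F = 469.3690 * 6.80643 / 1000
F = 3.195 kN


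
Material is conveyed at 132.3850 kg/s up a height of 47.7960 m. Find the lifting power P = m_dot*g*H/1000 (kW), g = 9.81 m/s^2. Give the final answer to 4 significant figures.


P = 132.3850 * 9.81 * 47.7960 / 1000
P = 62.07 kW


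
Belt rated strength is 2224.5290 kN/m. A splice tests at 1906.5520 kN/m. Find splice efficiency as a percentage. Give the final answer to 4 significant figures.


Eff = 1906.5520 / 2224.5290 * 100
Eff = 85.71 %


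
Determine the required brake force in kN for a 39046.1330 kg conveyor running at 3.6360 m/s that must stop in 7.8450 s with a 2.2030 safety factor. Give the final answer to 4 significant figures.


F = 39046.1330 * 3.6360 / 7.8450 * 2.2030 / 1000
F = 39.87 kN


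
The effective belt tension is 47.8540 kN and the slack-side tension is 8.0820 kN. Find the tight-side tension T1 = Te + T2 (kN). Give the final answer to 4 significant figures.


T1 = Te + T2 = 47.8540 + 8.0820
T1 = 55.94 kN


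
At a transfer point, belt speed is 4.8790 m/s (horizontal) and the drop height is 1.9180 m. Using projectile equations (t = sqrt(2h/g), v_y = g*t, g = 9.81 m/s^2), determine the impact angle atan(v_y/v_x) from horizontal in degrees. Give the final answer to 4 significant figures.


t = sqrt(2*1.9180/9.81) = 0.625324 s
v_y = 9.81 * 0.625324 = 6.13443 m/s
angle = atan(6.13443 / 4.8790) = 51.50 deg


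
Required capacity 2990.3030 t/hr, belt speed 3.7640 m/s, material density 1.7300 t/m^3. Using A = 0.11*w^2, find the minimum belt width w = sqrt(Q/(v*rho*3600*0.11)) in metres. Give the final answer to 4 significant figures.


A_req = 2990.3030 / (3.7640 * 1.7300 * 3600) = 0.127561 m^2
w = sqrt(0.127561 / 0.11)
w = 1.077 m


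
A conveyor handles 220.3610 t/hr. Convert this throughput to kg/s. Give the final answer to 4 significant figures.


m_dot = 220.3610 * 1000 / 3600
m_dot = 61.21 kg/s


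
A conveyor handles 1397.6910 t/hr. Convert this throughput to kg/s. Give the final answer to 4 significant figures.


m_dot = 1397.6910 * 1000 / 3600
m_dot = 388.2 kg/s


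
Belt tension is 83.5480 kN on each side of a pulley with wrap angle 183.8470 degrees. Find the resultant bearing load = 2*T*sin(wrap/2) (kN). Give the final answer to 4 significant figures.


F = 2 * 83.5480 * sin(183.8470/2 deg)
F = 167.0 kN


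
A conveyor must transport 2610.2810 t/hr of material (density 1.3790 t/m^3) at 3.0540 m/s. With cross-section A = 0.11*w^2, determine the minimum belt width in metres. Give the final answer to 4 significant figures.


A_req = 2610.2810 / (3.0540 * 1.3790 * 3600) = 0.172168 m^2
w = sqrt(0.172168 / 0.11)
w = 1.251 m


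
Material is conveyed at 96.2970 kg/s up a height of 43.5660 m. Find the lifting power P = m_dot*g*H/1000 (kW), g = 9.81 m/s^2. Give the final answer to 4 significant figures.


P = 96.2970 * 9.81 * 43.5660 / 1000
P = 41.16 kW


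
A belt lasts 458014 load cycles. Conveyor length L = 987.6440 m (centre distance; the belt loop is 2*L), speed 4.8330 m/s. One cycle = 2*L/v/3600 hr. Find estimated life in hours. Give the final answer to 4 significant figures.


cycle_time = 2 * 987.6440 / 4.8330 / 3600 = 0.11353 hr
life = 458014 * 0.11353 = 52000 hours


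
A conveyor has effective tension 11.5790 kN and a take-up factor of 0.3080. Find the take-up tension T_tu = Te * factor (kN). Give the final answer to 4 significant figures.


T_tu = 11.5790 * 0.3080
T_tu = 3.566 kN


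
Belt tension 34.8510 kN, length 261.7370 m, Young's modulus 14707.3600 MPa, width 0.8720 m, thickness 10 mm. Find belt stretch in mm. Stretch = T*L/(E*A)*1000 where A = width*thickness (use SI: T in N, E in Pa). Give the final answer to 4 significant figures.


A = 0.8720 * 0.01 = 0.00872 m^2
Stretch = 34.8510*1000 * 261.7370 / (14707.3600e6 * 0.00872) * 1000
Stretch = 71.13 mm


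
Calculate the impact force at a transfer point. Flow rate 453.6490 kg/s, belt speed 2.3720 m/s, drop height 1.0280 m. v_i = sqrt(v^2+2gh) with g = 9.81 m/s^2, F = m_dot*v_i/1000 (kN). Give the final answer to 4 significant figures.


v_i = sqrt(2.3720^2 + 2*9.81*1.0280) = 5.07895 m/s
F = 453.6490 * 5.07895 / 1000
F = 2.304 kN


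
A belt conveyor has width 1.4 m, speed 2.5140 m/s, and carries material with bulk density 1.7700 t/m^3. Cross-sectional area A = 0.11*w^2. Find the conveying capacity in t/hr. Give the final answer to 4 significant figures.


A = 0.11 * 1.4^2 = 0.2156 m^2
C = 0.2156 * 2.5140 * 1.7700 * 3600
C = 3454 t/hr


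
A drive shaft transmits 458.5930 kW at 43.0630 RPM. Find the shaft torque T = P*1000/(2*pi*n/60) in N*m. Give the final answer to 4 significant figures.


omega = 2*pi*43.0630/60 = 4.50955 rad/s
T = 458.5930*1000 / 4.50955
T = 101700 N*m


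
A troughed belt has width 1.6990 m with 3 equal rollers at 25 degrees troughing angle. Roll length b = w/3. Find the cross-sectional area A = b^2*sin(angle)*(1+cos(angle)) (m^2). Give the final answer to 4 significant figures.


b = 1.6990/3 = 0.566333 m
A = 0.566333^2 * sin(25 deg) * (1 + cos(25 deg))
A = 0.2584 m^2


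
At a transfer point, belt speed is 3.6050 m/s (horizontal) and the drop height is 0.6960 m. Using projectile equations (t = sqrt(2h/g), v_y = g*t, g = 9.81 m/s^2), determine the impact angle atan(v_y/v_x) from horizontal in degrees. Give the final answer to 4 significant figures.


t = sqrt(2*0.6960/9.81) = 0.376691 s
v_y = 9.81 * 0.376691 = 3.69534 m/s
angle = atan(3.69534 / 3.6050) = 45.71 deg


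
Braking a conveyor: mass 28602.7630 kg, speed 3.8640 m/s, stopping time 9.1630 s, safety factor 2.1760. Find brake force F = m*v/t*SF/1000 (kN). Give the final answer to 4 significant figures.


F = 28602.7630 * 3.8640 / 9.1630 * 2.1760 / 1000
F = 26.25 kN


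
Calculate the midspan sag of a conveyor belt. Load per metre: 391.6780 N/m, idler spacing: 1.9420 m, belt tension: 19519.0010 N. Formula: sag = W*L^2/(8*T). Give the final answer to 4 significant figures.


sag = 391.6780 * 1.9420^2 / (8 * 19519.0010)
sag = 0.009460 m


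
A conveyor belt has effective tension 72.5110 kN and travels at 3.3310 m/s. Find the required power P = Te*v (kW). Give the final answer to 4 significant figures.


P = Te * v = 72.5110 * 3.3310
P = 241.5 kW


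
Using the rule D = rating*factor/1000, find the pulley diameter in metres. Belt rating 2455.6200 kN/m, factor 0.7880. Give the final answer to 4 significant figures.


D = 2455.6200 * 0.7880 / 1000
D = 1.935 m


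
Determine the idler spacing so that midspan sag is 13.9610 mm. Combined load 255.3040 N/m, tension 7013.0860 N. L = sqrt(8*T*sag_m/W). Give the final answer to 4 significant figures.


sag = 13.9610/1000 = 0.013961 m
L = sqrt(8 * 7013.0860 * 0.013961 / 255.3040)
L = 1.752 m


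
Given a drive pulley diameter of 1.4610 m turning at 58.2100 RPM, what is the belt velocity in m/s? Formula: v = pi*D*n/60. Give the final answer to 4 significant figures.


v = pi * 1.4610 * 58.2100 / 60
v = 4.453 m/s


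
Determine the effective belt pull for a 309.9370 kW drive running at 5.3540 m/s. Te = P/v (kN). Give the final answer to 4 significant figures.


Te = P / v = 309.9370 / 5.3540
Te = 57.89 kN


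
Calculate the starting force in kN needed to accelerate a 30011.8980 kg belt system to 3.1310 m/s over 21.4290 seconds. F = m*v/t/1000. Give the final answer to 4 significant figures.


F = 30011.8980 * 3.1310 / 21.4290 / 1000
F = 4.385 kN


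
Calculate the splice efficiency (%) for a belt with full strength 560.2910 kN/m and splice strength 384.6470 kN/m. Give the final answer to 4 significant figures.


Eff = 384.6470 / 560.2910 * 100
Eff = 68.65 %


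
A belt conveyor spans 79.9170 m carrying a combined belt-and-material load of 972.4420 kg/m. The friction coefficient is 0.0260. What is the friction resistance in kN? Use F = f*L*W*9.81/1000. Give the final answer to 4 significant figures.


F = 0.0260 * 79.9170 * 972.4420 * 9.81 / 1000
F = 19.82 kN


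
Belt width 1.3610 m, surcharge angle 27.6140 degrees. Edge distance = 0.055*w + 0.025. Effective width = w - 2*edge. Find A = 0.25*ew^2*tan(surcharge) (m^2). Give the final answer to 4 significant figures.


edge = 0.055*1.3610 + 0.025 = 0.099855 m
ew = 1.3610 - 2*0.099855 = 1.16129 m
A = 0.25 * 1.16129^2 * tan(27.6140 deg)
A = 0.1764 m^2


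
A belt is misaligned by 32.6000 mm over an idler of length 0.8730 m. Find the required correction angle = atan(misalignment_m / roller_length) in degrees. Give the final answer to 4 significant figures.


misalign_m = 32.6000 / 1000 = 0.032600 m
angle = atan(0.032600 / 0.8730)
angle = 2.139 deg


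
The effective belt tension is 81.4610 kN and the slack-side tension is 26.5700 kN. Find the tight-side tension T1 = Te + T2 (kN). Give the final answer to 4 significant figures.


T1 = Te + T2 = 81.4610 + 26.5700
T1 = 108.0 kN


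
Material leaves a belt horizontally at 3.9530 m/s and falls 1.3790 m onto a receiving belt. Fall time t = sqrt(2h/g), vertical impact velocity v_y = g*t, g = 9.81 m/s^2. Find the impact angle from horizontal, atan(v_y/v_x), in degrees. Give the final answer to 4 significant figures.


t = sqrt(2*1.3790/9.81) = 0.530228 s
v_y = 9.81 * 0.530228 = 5.20154 m/s
angle = atan(5.20154 / 3.9530) = 52.77 deg


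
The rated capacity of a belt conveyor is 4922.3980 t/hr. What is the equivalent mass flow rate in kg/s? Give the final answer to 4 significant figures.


m_dot = 4922.3980 * 1000 / 3600
m_dot = 1367 kg/s


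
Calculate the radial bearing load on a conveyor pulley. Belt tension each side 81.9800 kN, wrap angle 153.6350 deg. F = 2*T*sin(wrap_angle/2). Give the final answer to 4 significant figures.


F = 2 * 81.9800 * sin(153.6350/2 deg)
F = 159.6 kN


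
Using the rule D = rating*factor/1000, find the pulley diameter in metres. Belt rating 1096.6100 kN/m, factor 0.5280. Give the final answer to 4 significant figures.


D = 1096.6100 * 0.5280 / 1000
D = 0.5790 m


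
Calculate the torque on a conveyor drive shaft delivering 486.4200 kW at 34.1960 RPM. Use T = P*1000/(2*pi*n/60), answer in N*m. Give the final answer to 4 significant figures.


omega = 2*pi*34.1960/60 = 3.581 rad/s
T = 486.4200*1000 / 3.581
T = 135800 N*m


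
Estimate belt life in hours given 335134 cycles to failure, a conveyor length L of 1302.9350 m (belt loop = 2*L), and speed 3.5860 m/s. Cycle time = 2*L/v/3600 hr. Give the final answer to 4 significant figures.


cycle_time = 2 * 1302.9350 / 3.5860 / 3600 = 0.201855 hr
life = 335134 * 0.201855 = 67650 hours


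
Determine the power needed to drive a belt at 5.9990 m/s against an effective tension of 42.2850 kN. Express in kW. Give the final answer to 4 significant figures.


P = Te * v = 42.2850 * 5.9990
P = 253.7 kW


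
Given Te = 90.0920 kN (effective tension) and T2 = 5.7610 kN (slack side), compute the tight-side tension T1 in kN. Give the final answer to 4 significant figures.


T1 = Te + T2 = 90.0920 + 5.7610
T1 = 95.85 kN


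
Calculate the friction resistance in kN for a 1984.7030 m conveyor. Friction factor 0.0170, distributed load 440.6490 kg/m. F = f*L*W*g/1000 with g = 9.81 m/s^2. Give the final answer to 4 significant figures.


F = 0.0170 * 1984.7030 * 440.6490 * 9.81 / 1000
F = 145.8 kN


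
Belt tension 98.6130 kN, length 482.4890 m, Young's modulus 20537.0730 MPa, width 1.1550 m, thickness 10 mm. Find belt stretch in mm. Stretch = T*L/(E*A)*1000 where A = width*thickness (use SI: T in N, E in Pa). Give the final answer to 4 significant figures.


A = 1.1550 * 0.01 = 0.01155 m^2
Stretch = 98.6130*1000 * 482.4890 / (20537.0730e6 * 0.01155) * 1000
Stretch = 200.6 mm


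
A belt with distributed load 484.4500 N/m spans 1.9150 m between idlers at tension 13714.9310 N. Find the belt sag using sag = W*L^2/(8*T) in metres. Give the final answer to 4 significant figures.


sag = 484.4500 * 1.9150^2 / (8 * 13714.9310)
sag = 0.01619 m


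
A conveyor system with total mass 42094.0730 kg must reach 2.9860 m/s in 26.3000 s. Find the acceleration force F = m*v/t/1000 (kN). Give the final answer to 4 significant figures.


F = 42094.0730 * 2.9860 / 26.3000 / 1000
F = 4.779 kN


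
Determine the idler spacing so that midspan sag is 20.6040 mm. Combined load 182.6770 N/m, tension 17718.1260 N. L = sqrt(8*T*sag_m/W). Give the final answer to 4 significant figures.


sag = 20.6040/1000 = 0.020604 m
L = sqrt(8 * 17718.1260 * 0.020604 / 182.6770)
L = 3.998 m


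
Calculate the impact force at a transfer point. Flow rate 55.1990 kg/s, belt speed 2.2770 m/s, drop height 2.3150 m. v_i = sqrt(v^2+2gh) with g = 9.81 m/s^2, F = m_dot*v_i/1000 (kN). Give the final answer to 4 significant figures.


v_i = sqrt(2.2770^2 + 2*9.81*2.3150) = 7.11372 m/s
F = 55.1990 * 7.11372 / 1000
F = 0.3927 kN


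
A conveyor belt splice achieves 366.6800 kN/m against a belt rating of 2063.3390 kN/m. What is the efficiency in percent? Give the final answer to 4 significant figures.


Eff = 366.6800 / 2063.3390 * 100
Eff = 17.77 %


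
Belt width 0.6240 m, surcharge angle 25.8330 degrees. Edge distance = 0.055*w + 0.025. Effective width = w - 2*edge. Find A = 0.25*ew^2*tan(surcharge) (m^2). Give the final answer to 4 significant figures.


edge = 0.055*0.6240 + 0.025 = 0.05932 m
ew = 0.6240 - 2*0.05932 = 0.50536 m
A = 0.25 * 0.50536^2 * tan(25.8330 deg)
A = 0.03091 m^2


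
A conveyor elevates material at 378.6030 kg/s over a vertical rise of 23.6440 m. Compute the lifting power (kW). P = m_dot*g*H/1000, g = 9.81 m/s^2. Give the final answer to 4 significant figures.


P = 378.6030 * 9.81 * 23.6440 / 1000
P = 87.82 kW


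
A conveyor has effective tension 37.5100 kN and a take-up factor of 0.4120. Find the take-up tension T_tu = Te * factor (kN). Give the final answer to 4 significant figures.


T_tu = 37.5100 * 0.4120
T_tu = 15.45 kN


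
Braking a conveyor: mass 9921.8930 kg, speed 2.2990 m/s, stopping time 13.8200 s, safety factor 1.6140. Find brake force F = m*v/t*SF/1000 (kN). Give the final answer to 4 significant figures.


F = 9921.8930 * 2.2990 / 13.8200 * 1.6140 / 1000
F = 2.664 kN


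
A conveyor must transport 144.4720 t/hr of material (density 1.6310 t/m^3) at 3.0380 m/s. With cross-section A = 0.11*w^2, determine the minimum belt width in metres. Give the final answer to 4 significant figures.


A_req = 144.4720 / (3.0380 * 1.6310 * 3600) = 0.00809915 m^2
w = sqrt(0.00809915 / 0.11)
w = 0.2713 m


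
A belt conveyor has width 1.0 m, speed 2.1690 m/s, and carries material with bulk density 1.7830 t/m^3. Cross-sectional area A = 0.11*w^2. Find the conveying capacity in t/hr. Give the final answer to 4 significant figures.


A = 0.11 * 1.0^2 = 0.11 m^2
C = 0.11 * 2.1690 * 1.7830 * 3600
C = 1531 t/hr


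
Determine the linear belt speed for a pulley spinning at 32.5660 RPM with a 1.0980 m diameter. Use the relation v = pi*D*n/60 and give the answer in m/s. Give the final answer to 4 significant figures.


v = pi * 1.0980 * 32.5660 / 60
v = 1.872 m/s


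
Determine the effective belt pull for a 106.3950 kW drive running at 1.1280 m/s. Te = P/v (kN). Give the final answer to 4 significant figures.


Te = P / v = 106.3950 / 1.1280
Te = 94.32 kN


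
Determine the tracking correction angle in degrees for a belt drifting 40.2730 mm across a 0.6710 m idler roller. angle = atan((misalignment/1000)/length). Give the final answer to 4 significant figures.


misalign_m = 40.2730 / 1000 = 0.040273 m
angle = atan(0.040273 / 0.6710)
angle = 3.435 deg


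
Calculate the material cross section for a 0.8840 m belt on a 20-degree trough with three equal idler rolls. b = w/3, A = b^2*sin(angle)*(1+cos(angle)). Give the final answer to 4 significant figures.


b = 0.8840/3 = 0.294667 m
A = 0.294667^2 * sin(20 deg) * (1 + cos(20 deg))
A = 0.05760 m^2


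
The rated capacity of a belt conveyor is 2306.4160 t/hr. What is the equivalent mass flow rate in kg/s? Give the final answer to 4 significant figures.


m_dot = 2306.4160 * 1000 / 3600
m_dot = 640.7 kg/s


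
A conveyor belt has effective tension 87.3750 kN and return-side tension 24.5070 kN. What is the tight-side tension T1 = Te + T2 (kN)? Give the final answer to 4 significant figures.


T1 = Te + T2 = 87.3750 + 24.5070
T1 = 111.9 kN


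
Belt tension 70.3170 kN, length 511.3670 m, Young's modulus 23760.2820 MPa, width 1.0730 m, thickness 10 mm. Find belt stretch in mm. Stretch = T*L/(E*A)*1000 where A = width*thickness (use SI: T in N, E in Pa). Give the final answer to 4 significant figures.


A = 1.0730 * 0.01 = 0.01073 m^2
Stretch = 70.3170*1000 * 511.3670 / (23760.2820e6 * 0.01073) * 1000
Stretch = 141.0 mm


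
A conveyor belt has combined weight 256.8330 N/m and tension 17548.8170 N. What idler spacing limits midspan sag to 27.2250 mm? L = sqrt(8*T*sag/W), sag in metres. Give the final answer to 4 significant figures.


sag = 27.2250/1000 = 0.027225 m
L = sqrt(8 * 17548.8170 * 0.027225 / 256.8330)
L = 3.858 m


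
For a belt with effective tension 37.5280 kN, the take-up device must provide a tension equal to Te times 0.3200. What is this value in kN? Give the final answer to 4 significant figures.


T_tu = 37.5280 * 0.3200
T_tu = 12.01 kN


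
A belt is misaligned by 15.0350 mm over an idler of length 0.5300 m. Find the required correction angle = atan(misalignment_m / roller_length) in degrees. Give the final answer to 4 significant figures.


misalign_m = 15.0350 / 1000 = 0.015035 m
angle = atan(0.015035 / 0.5300)
angle = 1.625 deg


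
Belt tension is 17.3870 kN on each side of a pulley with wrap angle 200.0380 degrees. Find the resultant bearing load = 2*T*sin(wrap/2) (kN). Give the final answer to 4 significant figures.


F = 2 * 17.3870 * sin(200.0380/2 deg)
F = 34.24 kN


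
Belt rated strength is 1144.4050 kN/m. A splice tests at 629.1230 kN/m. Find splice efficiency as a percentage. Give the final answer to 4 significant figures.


Eff = 629.1230 / 1144.4050 * 100
Eff = 54.97 %


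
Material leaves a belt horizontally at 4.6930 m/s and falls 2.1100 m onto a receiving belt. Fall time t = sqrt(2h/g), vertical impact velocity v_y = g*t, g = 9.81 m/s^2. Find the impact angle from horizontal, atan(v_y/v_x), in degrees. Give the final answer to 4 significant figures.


t = sqrt(2*2.1100/9.81) = 0.655876 s
v_y = 9.81 * 0.655876 = 6.43414 m/s
angle = atan(6.43414 / 4.6930) = 53.89 deg


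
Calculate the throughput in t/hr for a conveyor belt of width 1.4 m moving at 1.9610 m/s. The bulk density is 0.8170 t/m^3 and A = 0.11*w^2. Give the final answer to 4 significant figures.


A = 0.11 * 1.4^2 = 0.2156 m^2
C = 0.2156 * 1.9610 * 0.8170 * 3600
C = 1244 t/hr


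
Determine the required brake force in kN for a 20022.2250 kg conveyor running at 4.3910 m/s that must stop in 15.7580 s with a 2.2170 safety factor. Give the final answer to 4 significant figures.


F = 20022.2250 * 4.3910 / 15.7580 * 2.2170 / 1000
F = 12.37 kN


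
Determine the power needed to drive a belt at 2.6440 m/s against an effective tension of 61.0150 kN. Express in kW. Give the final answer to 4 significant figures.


P = Te * v = 61.0150 * 2.6440
P = 161.3 kW


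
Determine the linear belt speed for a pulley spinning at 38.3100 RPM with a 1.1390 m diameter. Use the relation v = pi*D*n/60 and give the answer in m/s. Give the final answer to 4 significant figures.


v = pi * 1.1390 * 38.3100 / 60
v = 2.285 m/s


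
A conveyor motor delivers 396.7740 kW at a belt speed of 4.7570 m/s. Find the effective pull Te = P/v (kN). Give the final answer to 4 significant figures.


Te = P / v = 396.7740 / 4.7570
Te = 83.41 kN


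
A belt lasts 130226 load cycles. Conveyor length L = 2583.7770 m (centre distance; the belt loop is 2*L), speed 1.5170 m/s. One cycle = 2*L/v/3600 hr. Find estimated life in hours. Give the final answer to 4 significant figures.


cycle_time = 2 * 2583.7770 / 1.5170 / 3600 = 0.94623 hr
life = 130226 * 0.94623 = 123200 hours


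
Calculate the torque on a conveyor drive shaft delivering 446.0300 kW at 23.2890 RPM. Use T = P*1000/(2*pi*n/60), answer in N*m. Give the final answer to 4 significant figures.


omega = 2*pi*23.2890/60 = 2.43882 rad/s
T = 446.0300*1000 / 2.43882
T = 182900 N*m
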